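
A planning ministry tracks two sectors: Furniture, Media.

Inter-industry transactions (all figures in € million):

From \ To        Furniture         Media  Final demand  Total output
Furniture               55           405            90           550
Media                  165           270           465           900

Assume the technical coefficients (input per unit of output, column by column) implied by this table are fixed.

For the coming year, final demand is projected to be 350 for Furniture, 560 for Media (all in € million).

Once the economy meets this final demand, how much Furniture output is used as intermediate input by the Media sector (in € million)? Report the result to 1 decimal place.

z_12 = 553.6

Technical coefficients a_ij = z_ij / X_j:
  a_11 = 55/550 = 0.10, a_21 = 165/550 = 0.30
  a_12 = 405/900 = 0.45, a_22 = 270/900 = 0.30
I − A =
  [   0.90    -0.45]
  [  -0.30     0.70]
det(I−A) = (0.90)(0.70) − (-0.45)(-0.30) = 0.4950
adj(I−A) = [[0.70, 0.45], [0.30, 0.90]]
(I − A)⁻¹ = adj(I−A) / det(I−A) ≈
  [   1.4141     0.9091]
  [   0.6061     1.8182]
First solve x = (I − A)⁻¹ d = adj(I−A)·d / det(I−A); in particular x_2 = (0.30·350 + 0.90·560) / 0.4950 = 609.00 / 0.4950 ≈ 1230.303.
Intermediate flow from 1 to 2: z_12 = a_12 · x_2 = 0.45 × 609.00 / 0.4950 = 274.05 / 0.4950 ≈ 553.6.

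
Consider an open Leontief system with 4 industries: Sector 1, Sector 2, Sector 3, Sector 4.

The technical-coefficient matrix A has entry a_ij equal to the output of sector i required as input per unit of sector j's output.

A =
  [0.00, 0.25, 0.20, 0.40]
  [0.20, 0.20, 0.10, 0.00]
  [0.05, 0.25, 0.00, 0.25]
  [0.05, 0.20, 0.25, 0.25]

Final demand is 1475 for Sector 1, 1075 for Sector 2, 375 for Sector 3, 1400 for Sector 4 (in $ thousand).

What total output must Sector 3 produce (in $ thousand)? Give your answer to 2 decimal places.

x_3 = 2102.09

I − A =
  [   1.00    -0.25    -0.20    -0.40]
  [  -0.20     0.80    -0.10     0.00]
  [  -0.05    -0.25     1.00    -0.25]
  [  -0.05    -0.20    -0.25     0.75]
Compute the cofactors C_ij = (−1)^(i+j)·(3×3 minor ij) of I−A; the adjugate is their transpose:
adj(I−A) = Cᵀ =
  [ 0.526250   0.324375   0.226750   0.356250]
  [ 0.142500   0.652500   0.123000   0.117000]
  [ 0.087500   0.249000   0.530500   0.223500]
  [ 0.102250   0.278625   0.224750   0.705750]
det(I−A) = Σ_j (I−A)_1j·C_1j = (1.00)(0.526250) + (-0.25)(0.142500) + (-0.20)(0.087500) + (-0.40)(0.102250) = 0.432225
(I − A)⁻¹ = adj(I−A) / det(I−A) ≈
  [   1.2175     0.7505     0.5246     0.8242]
  [   0.3297     1.5096     0.2846     0.2707]
  [   0.2024     0.5761     1.2274     0.5171]
  [   0.2366     0.6446     0.5200     1.6328]
x = (I − A)⁻¹ d = adj(I−A)·d / det(I−A), with det(I−A) = 0.432225:
  x_1 = (0.526250·1475 + 0.324375·1075 + 0.226750·375 + 0.356250·1400) / 0.432225 = 1708.703125 / 0.432225 ≈ 3953.27
  x_2 = (0.142500·1475 + 0.652500·1075 + 0.123000·375 + 0.117000·1400) / 0.432225 = 1121.55 / 0.432225 ≈ 2594.83
  x_3 = (0.087500·1475 + 0.249000·1075 + 0.530500·375 + 0.223500·1400) / 0.432225 = 908.575 / 0.432225 ≈ 2102.09
  x_4 = (0.102250·1475 + 0.278625·1075 + 0.224750·375 + 0.705750·1400) / 0.432225 = 1522.671875 / 0.432225 ≈ 3522.87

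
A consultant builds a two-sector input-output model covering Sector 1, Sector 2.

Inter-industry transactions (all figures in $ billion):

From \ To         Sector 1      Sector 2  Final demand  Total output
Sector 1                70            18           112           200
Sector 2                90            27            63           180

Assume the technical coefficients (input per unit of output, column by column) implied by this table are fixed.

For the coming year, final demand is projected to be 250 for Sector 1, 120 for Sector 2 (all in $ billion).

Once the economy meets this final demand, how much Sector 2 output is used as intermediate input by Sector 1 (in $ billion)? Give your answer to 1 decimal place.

z_21 = 199.1

Technical coefficients a_ij = z_ij / X_j:
  a_11 = 70/200 = 0.35, a_21 = 90/200 = 0.45
  a_12 = 18/180 = 0.10, a_22 = 27/180 = 0.15
I − A =
  [   0.65    -0.10]
  [  -0.45     0.85]
det(I−A) = (0.65)(0.85) − (-0.10)(-0.45) = 0.5075
adj(I−A) = [[0.85, 0.10], [0.45, 0.65]]
(I − A)⁻¹ = adj(I−A) / det(I−A) ≈
  [   1.6749     0.1970]
  [   0.8867     1.2808]
First solve x = (I − A)⁻¹ d = adj(I−A)·d / det(I−A); in particular x_1 = (0.85·250 + 0.10·120) / 0.5075 = 224.50 / 0.5075 ≈ 442.365.
Intermediate flow from 2 to 1: z_21 = a_21 · x_1 = 0.45 × 224.50 / 0.5075 = 101.025 / 0.5075 ≈ 199.1.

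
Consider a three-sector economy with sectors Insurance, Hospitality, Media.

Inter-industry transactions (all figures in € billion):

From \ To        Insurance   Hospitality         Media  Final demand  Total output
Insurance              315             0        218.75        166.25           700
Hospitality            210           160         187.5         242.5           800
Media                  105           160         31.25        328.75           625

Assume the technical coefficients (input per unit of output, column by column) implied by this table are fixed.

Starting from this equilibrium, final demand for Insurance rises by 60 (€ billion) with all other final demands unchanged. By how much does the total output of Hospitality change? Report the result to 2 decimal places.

Δx_H = 61.49

Technical coefficients a_ij = z_ij / X_j:
  a_II = 315/700 = 0.45, a_HI = 210/700 = 0.30, a_MI = 105/700 = 0.15
  a_IH = 0/800 = 0.00, a_HH = 160/800 = 0.20, a_MH = 160/800 = 0.20
  a_IM = 218.75/625 = 0.35, a_HM = 187.5/625 = 0.30, a_MM = 31.25/625 = 0.05
I − A =
  [   0.55     0.00    -0.35]
  [  -0.30     0.80    -0.30]
  [  -0.15    -0.20     0.95]
Cofactors of I−A, C_ij = (−1)^(i+j)·(minor ij) (rows/columns in the sector order above):
  C_11 = (0.80)(0.95) − (-0.30)(-0.20) = 0.7000
  C_12 = −[(-0.30)(0.95) − (-0.30)(-0.15)] = 0.3300
  C_13 = (-0.30)(-0.20) − (0.80)(-0.15) = 0.1800
  C_21 = −[(0.00)(0.95) − (-0.35)(-0.20)] = 0.0700
  C_22 = (0.55)(0.95) − (-0.35)(-0.15) = 0.4700
  C_23 = −[(0.55)(-0.20) − (0.00)(-0.15)] = 0.1100
  C_31 = (0.00)(-0.30) − (-0.35)(0.80) = 0.2800
  C_32 = −[(0.55)(-0.30) − (-0.35)(-0.30)] = 0.2700
  C_33 = (0.55)(0.80) − (0.00)(-0.30) = 0.4400
det(I−A) = Σ_j (I−A)_1j·C_1j = (0.55)(0.7000) + (0.00)(0.3300) + (-0.35)(0.1800) = 0.3220
adj(I−A) = Cᵀ =
  [ 0.7000   0.0700   0.2800]
  [ 0.3300   0.4700   0.2700]
  [ 0.1800   0.1100   0.4400]
(I − A)⁻¹ = adj(I−A) / det(I−A) ≈
  [   2.1739     0.2174     0.8696]
  [   1.0248     1.4596     0.8385]
  [   0.5590     0.3416     1.3665]
Δx = (I − A)⁻¹ Δd with Δd having +60 in the Insurance component and 0 elsewhere.
So Δx_H = L_HI · (+60), where L_HI = adj(I−A)_HI / det(I−A) = 0.3300 / 0.3220.
Δx_H = 0.3300 × (+60) / 0.3220 = 19.80 / 0.3220 ≈ 61.49.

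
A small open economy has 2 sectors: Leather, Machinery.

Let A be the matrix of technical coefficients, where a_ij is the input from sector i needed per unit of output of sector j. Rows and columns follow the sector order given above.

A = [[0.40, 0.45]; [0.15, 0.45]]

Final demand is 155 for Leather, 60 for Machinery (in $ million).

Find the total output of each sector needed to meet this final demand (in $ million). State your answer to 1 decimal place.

x_1 = 427.6, x_2 = 225.7

I − A =
  [   0.60    -0.45]
  [  -0.15     0.55]
det(I−A) = (0.60)(0.55) − (-0.45)(-0.15) = 0.2625
adj(I−A) = [[0.55, 0.45], [0.15, 0.60]]
(I − A)⁻¹ = adj(I−A) / det(I−A) ≈
  [   2.0952     1.7143]
  [   0.5714     2.2857]
x = (I − A)⁻¹ d = adj(I−A)·d / det(I−A), with det(I−A) = 0.2625:
  x_1 = (0.55·155 + 0.45·60) / 0.2625 = 112.25 / 0.2625 ≈ 427.6
  x_2 = (0.15·155 + 0.60·60) / 0.2625 = 59.25 / 0.2625 ≈ 225.7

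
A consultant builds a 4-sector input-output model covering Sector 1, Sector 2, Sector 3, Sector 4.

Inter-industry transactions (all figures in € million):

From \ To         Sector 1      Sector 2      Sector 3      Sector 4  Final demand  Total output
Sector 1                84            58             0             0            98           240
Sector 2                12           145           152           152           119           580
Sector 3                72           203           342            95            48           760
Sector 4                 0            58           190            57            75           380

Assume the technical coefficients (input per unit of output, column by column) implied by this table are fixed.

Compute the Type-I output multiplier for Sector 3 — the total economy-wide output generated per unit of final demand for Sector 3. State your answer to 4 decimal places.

Technical coefficients a_ij = z_ij / X_j:
  a_11 = 84/240 = 0.35, a_21 = 12/240 = 0.05, a_31 = 72/240 = 0.30, a_41 = 0/240 = 0.00
  a_12 = 58/580 = 0.10, a_22 = 145/580 = 0.25, a_32 = 203/580 = 0.35, a_42 = 58/580 = 0.10
  a_13 = 0/760 = 0.00, a_23 = 152/760 = 0.20, a_33 = 342/760 = 0.45, a_43 = 190/760 = 0.25
  a_14 = 0/380 = 0.00, a_24 = 152/380 = 0.40, a_34 = 95/380 = 0.25, a_44 = 57/380 = 0.15
I − A =
  [   0.65    -0.10     0.00     0.00]
  [  -0.05     0.75    -0.20    -0.40]
  [  -0.30    -0.35     0.55    -0.25]
  [   0.00    -0.10    -0.25     0.85]
Compute the cofactors C_ij = (−1)^(i+j)·(3×3 minor ij) of I−A; the adjugate is their transpose:
adj(I−A) = Cᵀ =
  [ 0.182250   0.040500   0.027000   0.027000]
  [ 0.101250   0.263250   0.175500   0.175500]
  [ 0.195375   0.235125   0.384125   0.223625]
  [ 0.069375   0.100125   0.133625   0.213875]
det(I−A) = Σ_j (I−A)_1j·C_1j = (0.65)(0.182250) + (-0.10)(0.101250) + (0.00)(0.195375) + (0.00)(0.069375) = 0.1083375
(I − A)⁻¹ = adj(I−A) / det(I−A) ≈
  [   1.68224     0.37383     0.24922     0.24922]
  [   0.93458     2.42991     1.61994     1.61994]
  [   1.80339     2.17030     3.54563     2.06415]
  [   0.64036     0.92420     1.23341     1.97415]
The output multiplier for sector j is the column-j sum of the Leontief inverse (I − A)⁻¹ = adj(I−A) / det(I−A).
Column 3 of adj(I−A): (0.027000, 0.175500, 0.384125, 0.133625); det(I−A) = 0.1083375.
m_3 = (0.027000 + 0.175500 + 0.384125 + 0.133625) / 0.1083375 = 0.72025 / 0.1083375 ≈ 6.6482.

m_3 = 6.6482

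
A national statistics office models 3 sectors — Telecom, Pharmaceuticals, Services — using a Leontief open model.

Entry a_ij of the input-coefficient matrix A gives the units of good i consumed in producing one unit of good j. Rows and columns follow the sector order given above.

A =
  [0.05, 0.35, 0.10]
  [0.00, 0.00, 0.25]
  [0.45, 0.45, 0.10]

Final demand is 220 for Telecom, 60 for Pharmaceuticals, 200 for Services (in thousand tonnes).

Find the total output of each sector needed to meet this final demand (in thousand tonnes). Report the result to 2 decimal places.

x_T = 350.06, x_P = 182.07, x_S = 488.29

I − A =
  [   0.95    -0.35    -0.10]
  [   0.00     1.00    -0.25]
  [  -0.45    -0.45     0.90]
Cofactors of I−A, C_ij = (−1)^(i+j)·(minor ij) (rows/columns in the sector order above):
  C_11 = (1.00)(0.90) − (-0.25)(-0.45) = 0.7875
  C_12 = −[(0.00)(0.90) − (-0.25)(-0.45)] = 0.1125
  C_13 = (0.00)(-0.45) − (1.00)(-0.45) = 0.4500
  C_21 = −[(-0.35)(0.90) − (-0.10)(-0.45)] = 0.3600
  C_22 = (0.95)(0.90) − (-0.10)(-0.45) = 0.8100
  C_23 = −[(0.95)(-0.45) − (-0.35)(-0.45)] = 0.5850
  C_31 = (-0.35)(-0.25) − (-0.10)(1.00) = 0.1875
  C_32 = −[(0.95)(-0.25) − (-0.10)(0.00)] = 0.2375
  C_33 = (0.95)(1.00) − (-0.35)(0.00) = 0.9500
det(I−A) = Σ_j (I−A)_1j·C_1j = (0.95)(0.7875) + (-0.35)(0.1125) + (-0.10)(0.4500) = 0.66375
adj(I−A) = Cᵀ =
  [ 0.7875   0.3600   0.1875]
  [ 0.1125   0.8100   0.2375]
  [ 0.4500   0.5850   0.9500]
(I − A)⁻¹ = adj(I−A) / det(I−A) ≈
  [   1.1864     0.5424     0.2825]
  [   0.1695     1.2203     0.3578]
  [   0.6780     0.8814     1.4313]
x = (I − A)⁻¹ d = adj(I−A)·d / det(I−A), with det(I−A) = 0.66375:
  x_T = (0.7875·220 + 0.3600·60 + 0.1875·200) / 0.66375 = 232.35 / 0.66375 ≈ 350.06
  x_P = (0.1125·220 + 0.8100·60 + 0.2375·200) / 0.66375 = 120.85 / 0.66375 ≈ 182.07
  x_S = (0.4500·220 + 0.5850·60 + 0.9500·200) / 0.66375 = 324.10 / 0.66375 ≈ 488.29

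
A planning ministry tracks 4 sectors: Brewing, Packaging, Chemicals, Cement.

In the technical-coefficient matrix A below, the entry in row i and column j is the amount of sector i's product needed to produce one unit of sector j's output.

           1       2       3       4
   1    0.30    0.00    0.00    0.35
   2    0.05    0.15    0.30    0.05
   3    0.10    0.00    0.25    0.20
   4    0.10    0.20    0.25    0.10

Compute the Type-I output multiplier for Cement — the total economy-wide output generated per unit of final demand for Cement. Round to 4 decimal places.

m_4 = 2.8108

I − A =
  [   0.70     0.00     0.00    -0.35]
  [  -0.05     0.85    -0.30    -0.05]
  [  -0.10     0.00     0.75    -0.20]
  [  -0.10    -0.20    -0.25     0.90]
Compute the cofactors C_ij = (−1)^(i+j)·(3×3 minor ij) of I−A; the adjugate is their transpose:
adj(I−A) = Cᵀ =
  [ 0.511750   0.052500   0.095375   0.223125]
  [ 0.069250   0.402500   0.191625   0.091875]
  [ 0.094500   0.035000   0.495250   0.148750]
  [ 0.098500   0.105000   0.190750   0.446250]
det(I−A) = Σ_j (I−A)_1j·C_1j = (0.70)(0.511750) + (0.00)(0.069250) + (0.00)(0.094500) + (-0.35)(0.098500) = 0.32375
(I − A)⁻¹ = adj(I−A) / det(I−A) ≈
  [   1.58069     0.16216     0.29459     0.68919]
  [   0.21390     1.24324     0.59189     0.28378]
  [   0.29189     0.10811     1.52973     0.45946]
  [   0.30425     0.32432     0.58919     1.37838]
The output multiplier for sector j is the column-j sum of the Leontief inverse (I − A)⁻¹ = adj(I−A) / det(I−A).
Column 4 of adj(I−A): (0.223125, 0.091875, 0.148750, 0.446250); det(I−A) = 0.32375.
m_4 = (0.223125 + 0.091875 + 0.148750 + 0.446250) / 0.32375 = 0.91 / 0.32375 ≈ 2.8108.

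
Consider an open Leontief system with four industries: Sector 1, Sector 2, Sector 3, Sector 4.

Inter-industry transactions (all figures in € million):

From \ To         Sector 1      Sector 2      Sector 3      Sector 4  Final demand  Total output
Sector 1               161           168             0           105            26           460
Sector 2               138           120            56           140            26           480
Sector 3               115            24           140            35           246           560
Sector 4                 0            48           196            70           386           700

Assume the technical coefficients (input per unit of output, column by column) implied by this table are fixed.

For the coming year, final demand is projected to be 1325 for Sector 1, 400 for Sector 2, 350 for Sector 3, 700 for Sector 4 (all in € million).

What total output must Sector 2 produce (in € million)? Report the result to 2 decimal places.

x_2 = 2977.06

Technical coefficients a_ij = z_ij / X_j:
  a_11 = 161/460 = 0.35, a_21 = 138/460 = 0.30, a_31 = 115/460 = 0.25, a_41 = 0/460 = 0.00
  a_12 = 168/480 = 0.35, a_22 = 120/480 = 0.25, a_32 = 24/480 = 0.05, a_42 = 48/480 = 0.10
  a_13 = 0/560 = 0.00, a_23 = 56/560 = 0.10, a_33 = 140/560 = 0.25, a_43 = 196/560 = 0.35
  a_14 = 105/700 = 0.15, a_24 = 140/700 = 0.20, a_34 = 35/700 = 0.05, a_44 = 70/700 = 0.10
I − A =
  [   0.65    -0.35     0.00    -0.15]
  [  -0.30     0.75    -0.10    -0.20]
  [  -0.25    -0.05     0.75    -0.05]
  [   0.00    -0.10    -0.35     0.90]
Compute the cofactors C_ij = (−1)^(i+j)·(3×3 minor ij) of I−A; the adjugate is their transpose:
adj(I−A) = Cᵀ =
  [ 0.469625   0.244000   0.096875   0.137875]
  [ 0.237250   0.414250   0.119750   0.138250]
  [ 0.178750   0.115000   0.326750   0.073500]
  [ 0.095875   0.090750   0.140375   0.274875]
det(I−A) = Σ_j (I−A)_1j·C_1j = (0.65)(0.469625) + (-0.35)(0.237250) + (0.00)(0.178750) + (-0.15)(0.095875) = 0.2078375
(I − A)⁻¹ = adj(I−A) / det(I−A) ≈
  [   2.2596     1.1740     0.4661     0.6634]
  [   1.1415     1.9931     0.5762     0.6652]
  [   0.8600     0.5533     1.5721     0.3536]
  [   0.4613     0.4366     0.6754     1.3225]
x = (I − A)⁻¹ d = adj(I−A)·d / det(I−A), with det(I−A) = 0.2078375:
  x_1 = (0.469625·1325 + 0.244000·400 + 0.096875·350 + 0.137875·700) / 0.2078375 = 850.271875 / 0.2078375 ≈ 4091.04
  x_2 = (0.237250·1325 + 0.414250·400 + 0.119750·350 + 0.138250·700) / 0.2078375 = 618.74375 / 0.2078375 ≈ 2977.06
  x_3 = (0.178750·1325 + 0.115000·400 + 0.326750·350 + 0.073500·700) / 0.2078375 = 448.65625 / 0.2078375 ≈ 2158.69
  x_4 = (0.095875·1325 + 0.090750·400 + 0.140375·350 + 0.274875·700) / 0.2078375 = 404.878125 / 0.2078375 ≈ 1948.05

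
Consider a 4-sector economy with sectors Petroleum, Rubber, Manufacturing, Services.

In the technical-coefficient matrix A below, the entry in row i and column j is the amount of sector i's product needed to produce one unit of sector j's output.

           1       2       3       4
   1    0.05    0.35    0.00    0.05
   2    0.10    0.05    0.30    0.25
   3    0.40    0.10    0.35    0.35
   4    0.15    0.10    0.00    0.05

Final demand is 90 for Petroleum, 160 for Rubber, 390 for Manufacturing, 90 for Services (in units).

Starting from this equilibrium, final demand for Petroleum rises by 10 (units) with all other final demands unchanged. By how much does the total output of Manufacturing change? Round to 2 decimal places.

I − A =
  [   0.95    -0.35     0.00    -0.05]
  [  -0.10     0.95    -0.30    -0.25]
  [  -0.40    -0.10     0.65    -0.35]
  [  -0.15    -0.10     0.00     0.95]
Compute the cofactors C_ij = (−1)^(i+j)·(3×3 minor ij) of I−A; the adjugate is their transpose:
adj(I−A) = Cᵀ =
  [ 0.531375   0.219375   0.101250   0.123000]
  [ 0.215875   0.581750   0.268500   0.263375]
  [ 0.417625   0.276125   0.779625   0.381875]
  [ 0.106625   0.095875   0.044250   0.493375]
det(I−A) = Σ_j (I−A)_1j·C_1j = (0.95)(0.531375) + (-0.35)(0.215875) + (0.00)(0.417625) + (-0.05)(0.106625) = 0.42391875
(I − A)⁻¹ = adj(I−A) / det(I−A) ≈
  [   1.2535     0.5175     0.2388     0.2901]
  [   0.5092     1.3723     0.6334     0.6213]
  [   0.9852     0.6514     1.8391     0.9008]
  [   0.2515     0.2262     0.1044     1.1638]
Δx = (I − A)⁻¹ Δd with Δd having +10 in the Petroleum component and 0 elsewhere.
So Δx_3 = L_31 · (+10), where L_31 = adj(I−A)_31 / det(I−A) = 0.417625 / 0.42391875.
Δx_3 = 0.417625 × (+10) / 0.42391875 = 4.17625 / 0.42391875 ≈ 9.85.

Δx_3 = 9.85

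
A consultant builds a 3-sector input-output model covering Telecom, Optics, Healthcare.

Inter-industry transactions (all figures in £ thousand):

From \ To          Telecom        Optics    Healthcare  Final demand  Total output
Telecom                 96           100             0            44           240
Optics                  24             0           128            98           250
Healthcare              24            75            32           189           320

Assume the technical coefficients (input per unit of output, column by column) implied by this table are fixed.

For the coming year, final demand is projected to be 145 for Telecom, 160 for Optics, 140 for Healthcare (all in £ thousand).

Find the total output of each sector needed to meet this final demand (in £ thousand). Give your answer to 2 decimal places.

x_1 = 464.18, x_2 = 333.77, x_3 = 318.39

Technical coefficients a_ij = z_ij / X_j:
  a_11 = 96/240 = 0.40, a_21 = 24/240 = 0.10, a_31 = 24/240 = 0.10
  a_12 = 100/250 = 0.40, a_22 = 0/250 = 0.00, a_32 = 75/250 = 0.30
  a_13 = 0/320 = 0.00, a_23 = 128/320 = 0.40, a_33 = 32/320 = 0.10
I − A =
  [   0.60    -0.40     0.00]
  [  -0.10     1.00    -0.40]
  [  -0.10    -0.30     0.90]
Cofactors of I−A, C_ij = (−1)^(i+j)·(minor ij) (rows/columns in the sector order above):
  C_11 = (1.00)(0.90) − (-0.40)(-0.30) = 0.7800
  C_12 = −[(-0.10)(0.90) − (-0.40)(-0.10)] = 0.1300
  C_13 = (-0.10)(-0.30) − (1.00)(-0.10) = 0.1300
  C_21 = −[(-0.40)(0.90) − (0.00)(-0.30)] = 0.3600
  C_22 = (0.60)(0.90) − (0.00)(-0.10) = 0.5400
  C_23 = −[(0.60)(-0.30) − (-0.40)(-0.10)] = 0.2200
  C_31 = (-0.40)(-0.40) − (0.00)(1.00) = 0.1600
  C_32 = −[(0.60)(-0.40) − (0.00)(-0.10)] = 0.2400
  C_33 = (0.60)(1.00) − (-0.40)(-0.10) = 0.5600
det(I−A) = Σ_j (I−A)_1j·C_1j = (0.60)(0.7800) + (-0.40)(0.1300) + (0.00)(0.1300) = 0.4160
adj(I−A) = Cᵀ =
  [ 0.7800   0.3600   0.1600]
  [ 0.1300   0.5400   0.2400]
  [ 0.1300   0.2200   0.5600]
(I − A)⁻¹ = adj(I−A) / det(I−A) ≈
  [   1.8750     0.8654     0.3846]
  [   0.3125     1.2981     0.5769]
  [   0.3125     0.5288     1.3462]
x = (I − A)⁻¹ d = adj(I−A)·d / det(I−A), with det(I−A) = 0.4160:
  x_1 = (0.7800·145 + 0.3600·160 + 0.1600·140) / 0.4160 = 193.10 / 0.4160 ≈ 464.18
  x_2 = (0.1300·145 + 0.5400·160 + 0.2400·140) / 0.4160 = 138.85 / 0.4160 ≈ 333.77
  x_3 = (0.1300·145 + 0.2200·160 + 0.5600·140) / 0.4160 = 132.45 / 0.4160 ≈ 318.39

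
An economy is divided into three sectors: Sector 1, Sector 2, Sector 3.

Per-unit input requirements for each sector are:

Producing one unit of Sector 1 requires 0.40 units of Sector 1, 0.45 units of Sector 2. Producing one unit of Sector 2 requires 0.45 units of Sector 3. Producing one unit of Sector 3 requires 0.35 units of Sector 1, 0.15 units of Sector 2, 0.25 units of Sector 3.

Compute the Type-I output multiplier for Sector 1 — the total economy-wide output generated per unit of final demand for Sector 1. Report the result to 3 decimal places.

I − A =
  [   0.60     0.00    -0.35]
  [  -0.45     1.00    -0.15]
  [   0.00    -0.45     0.75]
Cofactors of I−A, C_ij = (−1)^(i+j)·(minor ij) (rows/columns in the sector order above):
  C_11 = (1.00)(0.75) − (-0.15)(-0.45) = 0.6825
  C_12 = −[(-0.45)(0.75) − (-0.15)(0.00)] = 0.3375
  C_13 = (-0.45)(-0.45) − (1.00)(0.00) = 0.2025
  C_21 = −[(0.00)(0.75) − (-0.35)(-0.45)] = 0.1575
  C_22 = (0.60)(0.75) − (-0.35)(0.00) = 0.4500
  C_23 = −[(0.60)(-0.45) − (0.00)(0.00)] = 0.2700
  C_31 = (0.00)(-0.15) − (-0.35)(1.00) = 0.3500
  C_32 = −[(0.60)(-0.15) − (-0.35)(-0.45)] = 0.2475
  C_33 = (0.60)(1.00) − (0.00)(-0.45) = 0.6000
det(I−A) = Σ_j (I−A)_1j·C_1j = (0.60)(0.6825) + (0.00)(0.3375) + (-0.35)(0.2025) = 0.338625
adj(I−A) = Cᵀ =
  [ 0.6825   0.1575   0.3500]
  [ 0.3375   0.4500   0.2475]
  [ 0.2025   0.2700   0.6000]
(I − A)⁻¹ = adj(I−A) / det(I−A) ≈
  [   2.0155     0.4651     1.0336]
  [   0.9967     1.3289     0.7309]
  [   0.5980     0.7973     1.7719]
The output multiplier for sector j is the column-j sum of the Leontief inverse (I − A)⁻¹ = adj(I−A) / det(I−A).
Column 1 of adj(I−A): (0.6825, 0.3375, 0.2025); det(I−A) = 0.338625.
m_1 = (0.6825 + 0.3375 + 0.2025) / 0.338625 = 1.2225 / 0.338625 ≈ 3.610.

m_1 = 3.610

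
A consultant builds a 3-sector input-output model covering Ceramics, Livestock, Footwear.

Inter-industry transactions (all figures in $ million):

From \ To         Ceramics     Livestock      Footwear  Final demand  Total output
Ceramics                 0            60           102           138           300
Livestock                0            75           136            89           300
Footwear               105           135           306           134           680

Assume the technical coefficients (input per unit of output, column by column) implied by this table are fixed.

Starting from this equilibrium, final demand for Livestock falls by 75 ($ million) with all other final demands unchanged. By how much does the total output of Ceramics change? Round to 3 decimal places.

Δx_C = -49.466

Technical coefficients a_ij = z_ij / X_j:
  a_CC = 0/300 = 0.00, a_LC = 0/300 = 0.00, a_FC = 105/300 = 0.35
  a_CL = 60/300 = 0.20, a_LL = 75/300 = 0.25, a_FL = 135/300 = 0.45
  a_CF = 102/680 = 0.15, a_LF = 136/680 = 0.20, a_FF = 306/680 = 0.45
I − A =
  [   1.00    -0.20    -0.15]
  [   0.00     0.75    -0.20]
  [  -0.35    -0.45     0.55]
Cofactors of I−A, C_ij = (−1)^(i+j)·(minor ij) (rows/columns in the sector order above):
  C_11 = (0.75)(0.55) − (-0.20)(-0.45) = 0.3225
  C_12 = −[(0.00)(0.55) − (-0.20)(-0.35)] = 0.0700
  C_13 = (0.00)(-0.45) − (0.75)(-0.35) = 0.2625
  C_21 = −[(-0.20)(0.55) − (-0.15)(-0.45)] = 0.1775
  C_22 = (1.00)(0.55) − (-0.15)(-0.35) = 0.4975
  C_23 = −[(1.00)(-0.45) − (-0.20)(-0.35)] = 0.5200
  C_31 = (-0.20)(-0.20) − (-0.15)(0.75) = 0.1525
  C_32 = −[(1.00)(-0.20) − (-0.15)(0.00)] = 0.2000
  C_33 = (1.00)(0.75) − (-0.20)(0.00) = 0.7500
det(I−A) = Σ_j (I−A)_1j·C_1j = (1.00)(0.3225) + (-0.20)(0.0700) + (-0.15)(0.2625) = 0.269125
adj(I−A) = Cᵀ =
  [ 0.3225   0.1775   0.1525]
  [ 0.0700   0.4975   0.2000]
  [ 0.2625   0.5200   0.7500]
(I − A)⁻¹ = adj(I−A) / det(I−A) ≈
  [   1.1983     0.6595     0.5667]
  [   0.2601     1.8486     0.7431]
  [   0.9754     1.9322     2.7868]
Δx = (I − A)⁻¹ Δd with Δd having -75 in the Livestock component and 0 elsewhere.
So Δx_C = L_CL · (-75), where L_CL = adj(I−A)_CL / det(I−A) = 0.1775 / 0.269125.
Δx_C = 0.1775 × (-75) / 0.269125 = -13.3125 / 0.269125 ≈ -49.466.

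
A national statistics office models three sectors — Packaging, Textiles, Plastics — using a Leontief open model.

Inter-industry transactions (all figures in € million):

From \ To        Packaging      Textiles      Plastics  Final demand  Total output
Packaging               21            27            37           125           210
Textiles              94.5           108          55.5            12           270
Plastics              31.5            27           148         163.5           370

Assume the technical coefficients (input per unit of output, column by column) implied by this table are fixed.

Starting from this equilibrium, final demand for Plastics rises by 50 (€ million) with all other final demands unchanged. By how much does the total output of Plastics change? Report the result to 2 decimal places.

Δx_3 = 92.44

Technical coefficients a_ij = z_ij / X_j:
  a_11 = 21/210 = 0.10, a_21 = 94.5/210 = 0.45, a_31 = 31.5/210 = 0.15
  a_12 = 27/270 = 0.10, a_22 = 108/270 = 0.40, a_32 = 27/270 = 0.10
  a_13 = 37/370 = 0.10, a_23 = 55.5/370 = 0.15, a_33 = 148/370 = 0.40
I − A =
  [   0.90    -0.10    -0.10]
  [  -0.45     0.60    -0.15]
  [  -0.15    -0.10     0.60]
Cofactors of I−A, C_ij = (−1)^(i+j)·(minor ij) (rows/columns in the sector order above):
  C_11 = (0.60)(0.60) − (-0.15)(-0.10) = 0.3450
  C_12 = −[(-0.45)(0.60) − (-0.15)(-0.15)] = 0.2925
  C_13 = (-0.45)(-0.10) − (0.60)(-0.15) = 0.1350
  C_21 = −[(-0.10)(0.60) − (-0.10)(-0.10)] = 0.0700
  C_22 = (0.90)(0.60) − (-0.10)(-0.15) = 0.5250
  C_23 = −[(0.90)(-0.10) − (-0.10)(-0.15)] = 0.1050
  C_31 = (-0.10)(-0.15) − (-0.10)(0.60) = 0.0750
  C_32 = −[(0.90)(-0.15) − (-0.10)(-0.45)] = 0.1800
  C_33 = (0.90)(0.60) − (-0.10)(-0.45) = 0.4950
det(I−A) = Σ_j (I−A)_1j·C_1j = (0.90)(0.3450) + (-0.10)(0.2925) + (-0.10)(0.1350) = 0.26775
adj(I−A) = Cᵀ =
  [ 0.3450   0.0700   0.0750]
  [ 0.2925   0.5250   0.1800]
  [ 0.1350   0.1050   0.4950]
(I − A)⁻¹ = adj(I−A) / det(I−A) ≈
  [   1.2885     0.2614     0.2801]
  [   1.0924     1.9608     0.6723]
  [   0.5042     0.3922     1.8487]
Δx = (I − A)⁻¹ Δd with Δd having +50 in the Plastics component and 0 elsewhere.
So Δx_3 = L_33 · (+50), where L_33 = adj(I−A)_33 / det(I−A) = 0.4950 / 0.26775.
Δx_3 = 0.4950 × (+50) / 0.26775 = 24.75 / 0.26775 ≈ 92.44.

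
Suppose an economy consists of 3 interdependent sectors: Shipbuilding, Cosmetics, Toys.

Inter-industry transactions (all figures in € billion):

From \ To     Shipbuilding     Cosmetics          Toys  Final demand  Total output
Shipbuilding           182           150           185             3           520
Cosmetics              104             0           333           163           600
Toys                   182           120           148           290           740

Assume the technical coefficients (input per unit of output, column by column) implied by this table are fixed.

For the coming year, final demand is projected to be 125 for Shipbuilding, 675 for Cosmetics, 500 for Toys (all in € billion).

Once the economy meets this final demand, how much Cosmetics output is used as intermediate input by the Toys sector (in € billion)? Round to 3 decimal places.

Technical coefficients a_ij = z_ij / X_j:
  a_SS = 182/520 = 0.35, a_CS = 104/520 = 0.20, a_TS = 182/520 = 0.35
  a_SC = 150/600 = 0.25, a_CC = 0/600 = 0.00, a_TC = 120/600 = 0.20
  a_ST = 185/740 = 0.25, a_CT = 333/740 = 0.45, a_TT = 148/740 = 0.20
I − A =
  [   0.65    -0.25    -0.25]
  [  -0.20     1.00    -0.45]
  [  -0.35    -0.20     0.80]
Cofactors of I−A, C_ij = (−1)^(i+j)·(minor ij) (rows/columns in the sector order above):
  C_11 = (1.00)(0.80) − (-0.45)(-0.20) = 0.7100
  C_12 = −[(-0.20)(0.80) − (-0.45)(-0.35)] = 0.3175
  C_13 = (-0.20)(-0.20) − (1.00)(-0.35) = 0.3900
  C_21 = −[(-0.25)(0.80) − (-0.25)(-0.20)] = 0.2500
  C_22 = (0.65)(0.80) − (-0.25)(-0.35) = 0.4325
  C_23 = −[(0.65)(-0.20) − (-0.25)(-0.35)] = 0.2175
  C_31 = (-0.25)(-0.45) − (-0.25)(1.00) = 0.3625
  C_32 = −[(0.65)(-0.45) − (-0.25)(-0.20)] = 0.3425
  C_33 = (0.65)(1.00) − (-0.25)(-0.20) = 0.6000
det(I−A) = Σ_j (I−A)_1j·C_1j = (0.65)(0.7100) + (-0.25)(0.3175) + (-0.25)(0.3900) = 0.284625
adj(I−A) = Cᵀ =
  [ 0.7100   0.2500   0.3625]
  [ 0.3175   0.4325   0.3425]
  [ 0.3900   0.2175   0.6000]
(I − A)⁻¹ = adj(I−A) / det(I−A) ≈
  [   2.4945     0.8783     1.2736]
  [   1.1155     1.5195     1.2033]
  [   1.3702     0.7642     2.1080]
First solve x = (I − A)⁻¹ d = adj(I−A)·d / det(I−A); in particular x_T = (0.3900·125 + 0.2175·675 + 0.6000·500) / 0.284625 = 495.5625 / 0.284625 ≈ 1741.10672.
Intermediate flow from C to T: z_CT = a_CT · x_T = 0.45 × 495.5625 / 0.284625 = 223.003125 / 0.284625 ≈ 783.498.

z_CT = 783.498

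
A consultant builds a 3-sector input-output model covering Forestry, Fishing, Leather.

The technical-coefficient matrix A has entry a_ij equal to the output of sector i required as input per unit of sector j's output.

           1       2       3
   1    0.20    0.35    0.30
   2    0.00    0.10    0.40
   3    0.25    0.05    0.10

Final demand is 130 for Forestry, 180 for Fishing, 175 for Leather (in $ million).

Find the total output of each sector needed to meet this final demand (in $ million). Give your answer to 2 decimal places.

I − A =
  [   0.80    -0.35    -0.30]
  [   0.00     0.90    -0.40]
  [  -0.25    -0.05     0.90]
Cofactors of I−A, C_ij = (−1)^(i+j)·(minor ij) (rows/columns in the sector order above):
  C_11 = (0.90)(0.90) − (-0.40)(-0.05) = 0.7900
  C_12 = −[(0.00)(0.90) − (-0.40)(-0.25)] = 0.1000
  C_13 = (0.00)(-0.05) − (0.90)(-0.25) = 0.2250
  C_21 = −[(-0.35)(0.90) − (-0.30)(-0.05)] = 0.3300
  C_22 = (0.80)(0.90) − (-0.30)(-0.25) = 0.6450
  C_23 = −[(0.80)(-0.05) − (-0.35)(-0.25)] = 0.1275
  C_31 = (-0.35)(-0.40) − (-0.30)(0.90) = 0.4100
  C_32 = −[(0.80)(-0.40) − (-0.30)(0.00)] = 0.3200
  C_33 = (0.80)(0.90) − (-0.35)(0.00) = 0.7200
det(I−A) = Σ_j (I−A)_1j·C_1j = (0.80)(0.7900) + (-0.35)(0.1000) + (-0.30)(0.2250) = 0.5295
adj(I−A) = Cᵀ =
  [ 0.7900   0.3300   0.4100]
  [ 0.1000   0.6450   0.3200]
  [ 0.2250   0.1275   0.7200]
(I − A)⁻¹ = adj(I−A) / det(I−A) ≈
  [   1.4920     0.6232     0.7743]
  [   0.1889     1.2181     0.6043]
  [   0.4249     0.2408     1.3598]
x = (I − A)⁻¹ d = adj(I−A)·d / det(I−A), with det(I−A) = 0.5295:
  x_1 = (0.7900·130 + 0.3300·180 + 0.4100·175) / 0.5295 = 233.85 / 0.5295 ≈ 441.64
  x_2 = (0.1000·130 + 0.6450·180 + 0.3200·175) / 0.5295 = 185.10 / 0.5295 ≈ 349.58
  x_3 = (0.2250·130 + 0.1275·180 + 0.7200·175) / 0.5295 = 178.20 / 0.5295 ≈ 336.54

x_1 = 441.64, x_2 = 349.58, x_3 = 336.54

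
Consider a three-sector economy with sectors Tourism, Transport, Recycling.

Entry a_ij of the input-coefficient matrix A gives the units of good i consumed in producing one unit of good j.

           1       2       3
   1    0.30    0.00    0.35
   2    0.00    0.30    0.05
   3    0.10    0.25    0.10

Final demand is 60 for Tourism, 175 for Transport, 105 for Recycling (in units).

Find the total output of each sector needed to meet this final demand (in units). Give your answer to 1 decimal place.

I − A =
  [   0.70     0.00    -0.35]
  [   0.00     0.70    -0.05]
  [  -0.10    -0.25     0.90]
Cofactors of I−A, C_ij = (−1)^(i+j)·(minor ij) (rows/columns in the sector order above):
  C_11 = (0.70)(0.90) − (-0.05)(-0.25) = 0.6175
  C_12 = −[(0.00)(0.90) − (-0.05)(-0.10)] = 0.0050
  C_13 = (0.00)(-0.25) − (0.70)(-0.10) = 0.0700
  C_21 = −[(0.00)(0.90) − (-0.35)(-0.25)] = 0.0875
  C_22 = (0.70)(0.90) − (-0.35)(-0.10) = 0.5950
  C_23 = −[(0.70)(-0.25) − (0.00)(-0.10)] = 0.1750
  C_31 = (0.00)(-0.05) − (-0.35)(0.70) = 0.2450
  C_32 = −[(0.70)(-0.05) − (-0.35)(0.00)] = 0.0350
  C_33 = (0.70)(0.70) − (0.00)(0.00) = 0.4900
det(I−A) = Σ_j (I−A)_1j·C_1j = (0.70)(0.6175) + (0.00)(0.0050) + (-0.35)(0.0700) = 0.40775
adj(I−A) = Cᵀ =
  [ 0.6175   0.0875   0.2450]
  [ 0.0050   0.5950   0.0350]
  [ 0.0700   0.1750   0.4900]
(I − A)⁻¹ = adj(I−A) / det(I−A) ≈
  [   1.5144     0.2146     0.6009]
  [   0.0123     1.4592     0.0858]
  [   0.1717     0.4292     1.2017]
x = (I − A)⁻¹ d = adj(I−A)·d / det(I−A), with det(I−A) = 0.40775:
  x_1 = (0.6175·60 + 0.0875·175 + 0.2450·105) / 0.40775 = 78.0875 / 0.40775 ≈ 191.5
  x_2 = (0.0050·60 + 0.5950·175 + 0.0350·105) / 0.40775 = 108.10 / 0.40775 ≈ 265.1
  x_3 = (0.0700·60 + 0.1750·175 + 0.4900·105) / 0.40775 = 86.275 / 0.40775 ≈ 211.6

x_1 = 191.5, x_2 = 265.1, x_3 = 211.6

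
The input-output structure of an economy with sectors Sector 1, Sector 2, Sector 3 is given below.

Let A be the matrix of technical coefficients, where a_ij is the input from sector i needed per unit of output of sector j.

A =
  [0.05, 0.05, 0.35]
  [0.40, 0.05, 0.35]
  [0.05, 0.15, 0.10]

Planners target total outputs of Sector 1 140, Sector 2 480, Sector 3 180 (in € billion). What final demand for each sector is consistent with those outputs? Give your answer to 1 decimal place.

I − A =
  [   0.95    -0.05    -0.35]
  [  -0.40     0.95    -0.35]
  [  -0.05    -0.15     0.90]
d = (I − A) x:
  d_1 = (+0.95)·140 + (-0.05)·480 + (-0.35)·180 = 46.0
  d_2 = (-0.40)·140 + (+0.95)·480 + (-0.35)·180 = 337.0
  d_3 = (-0.05)·140 + (-0.15)·480 + (+0.90)·180 = 83.0

d_1 = 46.0, d_2 = 337.0, d_3 = 83.0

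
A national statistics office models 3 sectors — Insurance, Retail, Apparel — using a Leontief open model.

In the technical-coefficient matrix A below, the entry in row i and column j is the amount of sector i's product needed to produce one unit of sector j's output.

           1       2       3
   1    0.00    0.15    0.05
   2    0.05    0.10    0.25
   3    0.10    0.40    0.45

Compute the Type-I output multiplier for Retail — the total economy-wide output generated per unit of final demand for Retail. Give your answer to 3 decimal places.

m_2 = 2.784

I − A =
  [   1.00    -0.15    -0.05]
  [  -0.05     0.90    -0.25]
  [  -0.10    -0.40     0.55]
Cofactors of I−A, C_ij = (−1)^(i+j)·(minor ij) (rows/columns in the sector order above):
  C_11 = (0.90)(0.55) − (-0.25)(-0.40) = 0.3950
  C_12 = −[(-0.05)(0.55) − (-0.25)(-0.10)] = 0.0525
  C_13 = (-0.05)(-0.40) − (0.90)(-0.10) = 0.1100
  C_21 = −[(-0.15)(0.55) − (-0.05)(-0.40)] = 0.1025
  C_22 = (1.00)(0.55) − (-0.05)(-0.10) = 0.5450
  C_23 = −[(1.00)(-0.40) − (-0.15)(-0.10)] = 0.4150
  C_31 = (-0.15)(-0.25) − (-0.05)(0.90) = 0.0825
  C_32 = −[(1.00)(-0.25) − (-0.05)(-0.05)] = 0.2525
  C_33 = (1.00)(0.90) − (-0.15)(-0.05) = 0.8925
det(I−A) = Σ_j (I−A)_1j·C_1j = (1.00)(0.3950) + (-0.15)(0.0525) + (-0.05)(0.1100) = 0.381625
adj(I−A) = Cᵀ =
  [ 0.3950   0.1025   0.0825]
  [ 0.0525   0.5450   0.2525]
  [ 0.1100   0.4150   0.8925]
(I − A)⁻¹ = adj(I−A) / det(I−A) ≈
  [   1.0350     0.2686     0.2162]
  [   0.1376     1.4281     0.6616]
  [   0.2882     1.0875     2.3387]
The output multiplier for sector j is the column-j sum of the Leontief inverse (I − A)⁻¹ = adj(I−A) / det(I−A).
Column 2 of adj(I−A): (0.1025, 0.5450, 0.4150); det(I−A) = 0.381625.
m_2 = (0.1025 + 0.5450 + 0.4150) / 0.381625 = 1.0625 / 0.381625 ≈ 2.784.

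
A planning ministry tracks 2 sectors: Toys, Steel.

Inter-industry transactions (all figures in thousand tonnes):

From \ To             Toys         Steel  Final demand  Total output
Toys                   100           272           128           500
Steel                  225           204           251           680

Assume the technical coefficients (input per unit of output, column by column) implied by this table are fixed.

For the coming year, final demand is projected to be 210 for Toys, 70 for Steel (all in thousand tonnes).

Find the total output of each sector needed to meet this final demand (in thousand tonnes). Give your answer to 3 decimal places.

Technical coefficients a_ij = z_ij / X_j:
  a_11 = 100/500 = 0.20, a_21 = 225/500 = 0.45
  a_12 = 272/680 = 0.40, a_22 = 204/680 = 0.30
I − A =
  [   0.80    -0.40]
  [  -0.45     0.70]
det(I−A) = (0.80)(0.70) − (-0.40)(-0.45) = 0.3800
adj(I−A) = [[0.70, 0.40], [0.45, 0.80]]
(I − A)⁻¹ = adj(I−A) / det(I−A) ≈
  [   1.8421     1.0526]
  [   1.1842     2.1053]
x = (I − A)⁻¹ d = adj(I−A)·d / det(I−A), with det(I−A) = 0.3800:
  x_1 = (0.70·210 + 0.40·70) / 0.3800 = 175.00 / 0.3800 ≈ 460.526
  x_2 = (0.45·210 + 0.80·70) / 0.3800 = 150.50 / 0.3800 ≈ 396.053

x_1 = 460.526, x_2 = 396.053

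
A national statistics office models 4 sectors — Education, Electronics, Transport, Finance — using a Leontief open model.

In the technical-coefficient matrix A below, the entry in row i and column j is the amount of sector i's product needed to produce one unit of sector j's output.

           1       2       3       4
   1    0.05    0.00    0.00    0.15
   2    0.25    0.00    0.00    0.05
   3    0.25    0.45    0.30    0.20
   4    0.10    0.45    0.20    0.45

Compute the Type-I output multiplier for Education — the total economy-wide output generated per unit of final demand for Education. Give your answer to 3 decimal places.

m_1 = 3.184

I − A =
  [   0.95     0.00     0.00    -0.15]
  [  -0.25     1.00     0.00    -0.05]
  [  -0.25    -0.45     0.70    -0.20]
  [  -0.10    -0.45    -0.20     0.55]
Compute the cofactors C_ij = (−1)^(i+j)·(3×3 minor ij) of I−A; the adjugate is their transpose:
adj(I−A) = Cᵀ =
  [ 0.32475   0.06075   0.03000   0.10500]
  [ 0.09225   0.30975   0.01700   0.05950]
  [ 0.23850   0.33075   0.46925   0.26575]
  [ 0.22125   0.38475   0.19000   0.66500]
det(I−A) = Σ_j (I−A)_1j·C_1j = (0.95)(0.32475) + (0.00)(0.09225) + (0.00)(0.23850) + (-0.15)(0.22125) = 0.275325
(I − A)⁻¹ = adj(I−A) / det(I−A) ≈
  [   1.1795     0.2206     0.1090     0.3814]
  [   0.3351     1.1250     0.0617     0.2161]
  [   0.8662     1.2013     1.7043     0.9652]
  [   0.8036     1.3974     0.6901     2.4153]
The output multiplier for sector j is the column-j sum of the Leontief inverse (I − A)⁻¹ = adj(I−A) / det(I−A).
Column 1 of adj(I−A): (0.32475, 0.09225, 0.23850, 0.22125); det(I−A) = 0.275325.
m_1 = (0.32475 + 0.09225 + 0.23850 + 0.22125) / 0.275325 = 0.87675 / 0.275325 ≈ 3.184.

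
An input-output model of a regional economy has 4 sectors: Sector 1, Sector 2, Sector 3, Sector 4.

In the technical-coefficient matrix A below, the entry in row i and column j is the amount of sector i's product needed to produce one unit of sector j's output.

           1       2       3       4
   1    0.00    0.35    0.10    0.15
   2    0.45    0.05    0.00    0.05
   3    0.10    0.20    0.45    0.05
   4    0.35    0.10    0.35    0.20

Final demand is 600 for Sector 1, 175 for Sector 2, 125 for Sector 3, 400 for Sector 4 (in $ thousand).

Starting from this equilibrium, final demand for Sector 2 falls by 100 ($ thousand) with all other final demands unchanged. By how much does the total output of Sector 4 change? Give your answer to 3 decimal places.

I − A =
  [   1.00    -0.35    -0.10    -0.15]
  [  -0.45     0.95     0.00    -0.05]
  [  -0.10    -0.20     0.55    -0.05]
  [  -0.35    -0.10    -0.35     0.80]
Compute the cofactors C_ij = (−1)^(i+j)·(3×3 minor ij) of I−A; the adjugate is their transpose:
adj(I−A) = Cᵀ =
  [ 0.395125   0.183125   0.131500   0.093750]
  [ 0.201500   0.378625   0.078875   0.066375]
  [ 0.169875   0.190125   0.566250   0.079125]
  [ 0.272375   0.210625   0.315125   0.417375]
det(I−A) = Σ_j (I−A)_1j·C_1j = (1.00)(0.395125) + (-0.35)(0.201500) + (-0.10)(0.169875) + (-0.15)(0.272375) = 0.26675625
(I − A)⁻¹ = adj(I−A) / det(I−A) ≈
  [   1.4812     0.6865     0.4930     0.3514]
  [   0.7554     1.4194     0.2957     0.2488]
  [   0.6368     0.7127     2.1227     0.2966]
  [   1.0211     0.7896     1.1813     1.5646]
Δx = (I − A)⁻¹ Δd with Δd having -100 in the Sector 2 component and 0 elsewhere.
So Δx_4 = L_42 · (-100), where L_42 = adj(I−A)_42 / det(I−A) = 0.210625 / 0.26675625.
Δx_4 = 0.210625 × (-100) / 0.26675625 = -21.0625 / 0.26675625 ≈ -78.958.

Δx_4 = -78.958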